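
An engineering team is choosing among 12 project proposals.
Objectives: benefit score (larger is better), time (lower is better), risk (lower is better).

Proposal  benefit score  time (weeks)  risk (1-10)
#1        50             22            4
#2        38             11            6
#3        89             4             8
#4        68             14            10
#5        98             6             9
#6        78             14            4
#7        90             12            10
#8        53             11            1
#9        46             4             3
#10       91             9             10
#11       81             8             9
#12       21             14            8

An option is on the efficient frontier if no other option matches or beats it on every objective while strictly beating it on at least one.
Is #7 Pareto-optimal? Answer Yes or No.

#5 vs #7: benefit score 98≥90, time 6≤12, risk 9≤10 — #5 is at least as good on every objective and strictly better on at least one, so #5 dominates #7.

No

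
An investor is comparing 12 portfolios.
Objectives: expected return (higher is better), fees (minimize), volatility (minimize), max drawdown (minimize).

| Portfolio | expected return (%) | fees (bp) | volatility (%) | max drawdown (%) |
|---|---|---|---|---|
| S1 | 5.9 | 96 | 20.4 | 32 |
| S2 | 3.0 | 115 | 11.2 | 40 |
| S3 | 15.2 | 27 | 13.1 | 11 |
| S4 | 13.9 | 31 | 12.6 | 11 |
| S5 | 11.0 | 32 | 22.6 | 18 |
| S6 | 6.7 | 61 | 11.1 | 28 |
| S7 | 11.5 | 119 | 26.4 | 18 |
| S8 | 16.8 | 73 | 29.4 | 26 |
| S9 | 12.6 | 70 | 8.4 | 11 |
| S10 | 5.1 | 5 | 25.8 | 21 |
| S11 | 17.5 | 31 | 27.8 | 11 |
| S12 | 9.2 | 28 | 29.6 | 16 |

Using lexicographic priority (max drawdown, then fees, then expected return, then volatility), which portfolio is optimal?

First minimize max drawdown: best is 11, kept {S3, S4, S9, S11}.
Then minimize fees: best is 27, kept {S3}.

S3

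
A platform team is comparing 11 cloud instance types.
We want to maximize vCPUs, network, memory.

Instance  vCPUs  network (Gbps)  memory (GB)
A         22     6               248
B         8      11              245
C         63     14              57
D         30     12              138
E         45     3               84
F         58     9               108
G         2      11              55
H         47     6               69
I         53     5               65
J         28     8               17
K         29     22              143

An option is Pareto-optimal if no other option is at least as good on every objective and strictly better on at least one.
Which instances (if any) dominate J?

C: vCPUs 63≥28, network 14≥8, memory 57≥17 — dominates J.
D: vCPUs 30≥28, network 12≥8, memory 138≥17 — dominates J.
F: vCPUs 58≥28, network 9≥8, memory 108≥17 — dominates J.
K: vCPUs 29≥28, network 22≥8, memory 143≥17 — dominates J.
Others (A, B, E, G, H, I) are each worse than J on at least one objective.

C, D, F, K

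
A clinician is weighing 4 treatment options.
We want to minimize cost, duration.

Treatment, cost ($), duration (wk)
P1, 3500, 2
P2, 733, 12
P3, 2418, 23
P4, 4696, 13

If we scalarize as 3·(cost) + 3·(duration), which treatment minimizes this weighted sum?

P1: 3·3500 + 3·2 = 10506
P2: 3·733 + 3·12 = 2235
P3: 3·2418 + 3·23 = 7323
P4: 3·4696 + 3·13 = 14127
Lowest: P2 at 2235.

P2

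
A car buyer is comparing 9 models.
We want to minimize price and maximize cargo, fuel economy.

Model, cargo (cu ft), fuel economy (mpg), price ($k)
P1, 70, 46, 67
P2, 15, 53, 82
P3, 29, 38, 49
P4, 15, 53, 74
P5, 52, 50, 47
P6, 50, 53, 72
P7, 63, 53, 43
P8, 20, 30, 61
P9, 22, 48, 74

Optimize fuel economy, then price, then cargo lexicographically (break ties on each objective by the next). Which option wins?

First maximize fuel economy: best is 53, kept {P2, P4, P6, P7}.
Then minimize price: best is 43, kept {P7}.

P7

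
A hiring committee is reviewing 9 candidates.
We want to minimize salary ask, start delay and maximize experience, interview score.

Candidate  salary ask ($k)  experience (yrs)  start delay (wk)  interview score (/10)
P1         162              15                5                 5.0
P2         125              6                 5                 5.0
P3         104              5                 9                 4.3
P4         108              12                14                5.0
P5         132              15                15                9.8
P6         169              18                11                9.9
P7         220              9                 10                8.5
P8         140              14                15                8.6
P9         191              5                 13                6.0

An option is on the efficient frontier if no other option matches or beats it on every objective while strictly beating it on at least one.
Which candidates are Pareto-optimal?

P1, P2, P3, P4, P5, P6, P7

P1: not dominated.
P2: not dominated.
P3: not dominated (best salary ask).
P4: not dominated.
P5: not dominated.
P6: not dominated (best experience).
P7: not dominated.
P8: dominated by P5 (salary ask 132≤140, experience 15≥14, start delay 15≤15, interview score 9.8≥8.6).
P9: dominated by P6 (salary ask 169≤191, experience 18≥5, start delay 11≤13, interview score 9.9≥6.0).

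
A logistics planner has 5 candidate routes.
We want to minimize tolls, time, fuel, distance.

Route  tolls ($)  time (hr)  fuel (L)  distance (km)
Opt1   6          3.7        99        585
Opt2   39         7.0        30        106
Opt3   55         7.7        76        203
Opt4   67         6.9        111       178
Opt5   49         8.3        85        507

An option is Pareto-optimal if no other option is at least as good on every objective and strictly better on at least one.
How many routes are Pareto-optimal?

3

Opt1: not dominated (best tolls).
Opt2: not dominated (best fuel).
Opt3: dominated by Opt2 (tolls 39≤55, time 7.0≤7.7, fuel 30≤76, distance 106≤203).
Opt4: not dominated.
Opt5: dominated by Opt2 (tolls 39≤49, time 7.0≤8.3, fuel 30≤85, distance 106≤507).
Pareto-optimal: Opt1, Opt2, Opt4 → 3.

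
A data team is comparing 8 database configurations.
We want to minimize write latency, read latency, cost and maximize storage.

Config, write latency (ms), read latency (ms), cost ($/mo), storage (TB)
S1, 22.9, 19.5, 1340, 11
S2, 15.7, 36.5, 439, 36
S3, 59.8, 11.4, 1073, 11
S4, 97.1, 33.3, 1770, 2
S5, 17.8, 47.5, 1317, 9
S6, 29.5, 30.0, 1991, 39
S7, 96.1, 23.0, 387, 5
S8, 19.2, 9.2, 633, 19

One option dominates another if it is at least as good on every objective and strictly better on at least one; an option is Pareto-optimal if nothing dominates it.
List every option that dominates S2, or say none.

S1: worse on write latency (22.9 vs 15.7).
S3: worse on write latency (59.8 vs 15.7).
S4: worse on write latency (97.1 vs 15.7).
S5: worse on write latency (17.8 vs 15.7).
S6: worse on write latency (29.5 vs 15.7).
S7: worse on write latency (96.1 vs 15.7).
S8: worse on write latency (19.2 vs 15.7).
No option dominates S2.

none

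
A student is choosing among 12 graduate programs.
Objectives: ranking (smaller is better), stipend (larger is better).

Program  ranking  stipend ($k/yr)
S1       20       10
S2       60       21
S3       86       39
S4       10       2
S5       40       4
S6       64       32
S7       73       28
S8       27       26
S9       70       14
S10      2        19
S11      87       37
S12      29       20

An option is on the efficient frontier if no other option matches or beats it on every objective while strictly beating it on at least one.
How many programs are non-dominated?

4

S1: dominated by S10 (ranking 2≤20, stipend 19≥10).
S2: dominated by S8 (ranking 27≤60, stipend 26≥21).
S3: not dominated (best stipend).
S4: dominated by S10 (ranking 2≤10, stipend 19≥2).
S5: dominated by S1 (ranking 20≤40, stipend 10≥4).
S6: not dominated.
S7: dominated by S6 (ranking 64≤73, stipend 32≥28).
S8: not dominated.
S9: dominated by S2 (ranking 60≤70, stipend 21≥14).
S10: not dominated (best ranking).
S11: dominated by S3 (ranking 86≤87, stipend 39≥37).
S12: dominated by S8 (ranking 27≤29, stipend 26≥20).
Pareto-optimal: S3, S6, S8, S10 → 4.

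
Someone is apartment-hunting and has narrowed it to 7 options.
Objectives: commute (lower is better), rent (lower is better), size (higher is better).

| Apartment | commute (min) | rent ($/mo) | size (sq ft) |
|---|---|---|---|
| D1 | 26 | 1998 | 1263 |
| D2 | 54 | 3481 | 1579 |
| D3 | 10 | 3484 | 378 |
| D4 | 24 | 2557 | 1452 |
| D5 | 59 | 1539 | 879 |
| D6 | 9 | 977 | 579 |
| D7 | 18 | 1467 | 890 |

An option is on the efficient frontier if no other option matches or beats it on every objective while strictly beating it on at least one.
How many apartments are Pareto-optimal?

D1: not dominated.
D2: not dominated (best size).
D3: dominated by D6 (commute 9≤10, rent 977≤3484, size 579≥378).
D4: not dominated.
D5: dominated by D7 (commute 18≤59, rent 1467≤1539, size 890≥879).
D6: not dominated (best commute).
D7: not dominated.
Pareto-optimal: D1, D2, D4, D6, D7 → 5.

5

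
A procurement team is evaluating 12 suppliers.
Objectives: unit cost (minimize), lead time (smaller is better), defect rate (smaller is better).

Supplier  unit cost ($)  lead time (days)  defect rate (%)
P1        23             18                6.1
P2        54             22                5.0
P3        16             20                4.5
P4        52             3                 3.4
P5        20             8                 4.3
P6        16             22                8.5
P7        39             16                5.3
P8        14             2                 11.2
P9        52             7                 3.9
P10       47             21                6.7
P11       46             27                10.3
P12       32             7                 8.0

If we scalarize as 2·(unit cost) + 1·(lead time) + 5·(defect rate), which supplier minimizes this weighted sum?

P5

P1: 2·23 + 1·18 + 5·6.1 = 94.5
P2: 2·54 + 1·22 + 5·5.0 = 155.0
P3: 2·16 + 1·20 + 5·4.5 = 74.5
P4: 2·52 + 1·3 + 5·3.4 = 124.0
P5: 2·20 + 1·8 + 5·4.3 = 69.5
P6: 2·16 + 1·22 + 5·8.5 = 96.5
P7: 2·39 + 1·16 + 5·5.3 = 120.5
P8: 2·14 + 1·2 + 5·11.2 = 86.0
P9: 2·52 + 1·7 + 5·3.9 = 130.5
P10: 2·47 + 1·21 + 5·6.7 = 148.5
P11: 2·46 + 1·27 + 5·10.3 = 170.5
P12: 2·32 + 1·7 + 5·8.0 = 111.0
Lowest: P5 at 69.5.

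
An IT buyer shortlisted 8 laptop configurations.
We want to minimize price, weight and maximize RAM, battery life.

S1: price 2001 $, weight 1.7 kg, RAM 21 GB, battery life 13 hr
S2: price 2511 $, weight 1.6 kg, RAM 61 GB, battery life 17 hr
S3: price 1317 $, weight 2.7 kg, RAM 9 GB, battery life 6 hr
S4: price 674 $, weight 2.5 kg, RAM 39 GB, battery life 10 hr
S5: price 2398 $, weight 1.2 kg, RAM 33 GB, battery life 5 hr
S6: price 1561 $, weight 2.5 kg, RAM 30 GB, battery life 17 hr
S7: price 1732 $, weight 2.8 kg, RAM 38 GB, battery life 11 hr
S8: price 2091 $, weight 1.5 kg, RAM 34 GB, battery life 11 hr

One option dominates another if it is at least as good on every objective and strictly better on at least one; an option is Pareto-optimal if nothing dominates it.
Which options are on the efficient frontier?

S1: not dominated.
S2: not dominated (best RAM).
S3: dominated by S4 (price 674≤1317, weight 2.5≤2.7, RAM 39≥9, battery life 10≥6).
S4: not dominated (best price).
S5: not dominated (best weight).
S6: not dominated.
S7: not dominated.
S8: not dominated.

S1, S2, S4, S5, S6, S7, S8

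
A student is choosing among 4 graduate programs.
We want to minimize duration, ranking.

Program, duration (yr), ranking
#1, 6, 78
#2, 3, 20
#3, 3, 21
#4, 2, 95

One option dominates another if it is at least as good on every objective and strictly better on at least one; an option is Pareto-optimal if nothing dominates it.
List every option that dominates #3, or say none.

#2

#2: duration 3≤3, ranking 20≤21 — dominates #3.
Others (#1, #4) are each worse than #3 on at least one objective.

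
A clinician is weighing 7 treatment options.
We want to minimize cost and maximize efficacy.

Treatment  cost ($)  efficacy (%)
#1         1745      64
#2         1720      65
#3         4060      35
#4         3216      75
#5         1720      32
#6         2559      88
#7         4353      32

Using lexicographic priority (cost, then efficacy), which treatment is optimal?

#2

First minimize cost: best is 1720, kept {#2, #5}.
Then maximize efficacy: best is 65, kept {#2}.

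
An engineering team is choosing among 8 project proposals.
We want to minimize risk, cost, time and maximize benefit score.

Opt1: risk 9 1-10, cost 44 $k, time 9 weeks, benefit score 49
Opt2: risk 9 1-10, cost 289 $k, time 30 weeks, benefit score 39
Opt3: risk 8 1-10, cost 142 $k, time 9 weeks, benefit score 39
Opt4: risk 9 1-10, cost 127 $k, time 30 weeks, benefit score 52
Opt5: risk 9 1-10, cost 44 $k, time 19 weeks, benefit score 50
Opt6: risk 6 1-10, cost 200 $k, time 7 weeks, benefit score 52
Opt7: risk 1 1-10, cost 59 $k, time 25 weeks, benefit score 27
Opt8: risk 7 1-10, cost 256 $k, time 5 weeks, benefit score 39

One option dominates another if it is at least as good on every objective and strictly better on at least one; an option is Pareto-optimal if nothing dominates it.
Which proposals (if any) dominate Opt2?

Opt1, Opt3, Opt4, Opt5, Opt6, Opt8

Opt1: risk 9≤9, cost 44≤289, time 9≤30, benefit score 49≥39 — dominates Opt2.
Opt3: risk 8≤9, cost 142≤289, time 9≤30, benefit score 39≥39 — dominates Opt2.
Opt4: risk 9≤9, cost 127≤289, time 30≤30, benefit score 52≥39 — dominates Opt2.
Opt5: risk 9≤9, cost 44≤289, time 19≤30, benefit score 50≥39 — dominates Opt2.
Opt6: risk 6≤9, cost 200≤289, time 7≤30, benefit score 52≥39 — dominates Opt2.
Opt8: risk 7≤9, cost 256≤289, time 5≤30, benefit score 39≥39 — dominates Opt2.
Others (Opt7) are each worse than Opt2 on at least one objective.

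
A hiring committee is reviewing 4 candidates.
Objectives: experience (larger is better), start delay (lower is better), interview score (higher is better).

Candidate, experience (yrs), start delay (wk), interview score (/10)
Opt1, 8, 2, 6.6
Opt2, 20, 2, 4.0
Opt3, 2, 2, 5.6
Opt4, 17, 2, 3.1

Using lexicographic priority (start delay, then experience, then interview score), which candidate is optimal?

First minimize start delay: best is 2, kept {Opt1, Opt2, Opt3, Opt4}.
Then maximize experience: best is 20, kept {Opt2}.

Opt2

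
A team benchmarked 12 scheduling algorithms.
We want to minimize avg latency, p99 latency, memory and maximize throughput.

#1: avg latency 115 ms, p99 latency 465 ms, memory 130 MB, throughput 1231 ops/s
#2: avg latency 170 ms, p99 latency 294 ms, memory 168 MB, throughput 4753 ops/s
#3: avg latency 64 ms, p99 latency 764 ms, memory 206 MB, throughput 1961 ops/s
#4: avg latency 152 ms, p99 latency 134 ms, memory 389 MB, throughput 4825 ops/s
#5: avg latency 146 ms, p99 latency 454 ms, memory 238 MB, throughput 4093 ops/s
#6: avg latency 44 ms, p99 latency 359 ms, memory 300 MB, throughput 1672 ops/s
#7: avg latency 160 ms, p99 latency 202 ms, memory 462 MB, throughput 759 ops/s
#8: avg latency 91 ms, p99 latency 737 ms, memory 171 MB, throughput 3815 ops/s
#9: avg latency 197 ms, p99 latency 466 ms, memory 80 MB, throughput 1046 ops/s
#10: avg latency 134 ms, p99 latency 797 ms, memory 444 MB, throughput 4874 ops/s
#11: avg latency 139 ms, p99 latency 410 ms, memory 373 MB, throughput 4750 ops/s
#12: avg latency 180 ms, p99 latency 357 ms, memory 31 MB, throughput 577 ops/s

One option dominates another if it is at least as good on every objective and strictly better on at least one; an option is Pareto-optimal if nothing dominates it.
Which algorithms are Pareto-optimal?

#1: not dominated.
#2: not dominated.
#3: not dominated.
#4: not dominated (best p99 latency).
#5: not dominated.
#6: not dominated (best avg latency).
#7: dominated by #4 (avg latency 152≤160, p99 latency 134≤202, memory 389≤462, throughput 4825≥759).
#8: not dominated.
#9: not dominated.
#10: not dominated (best throughput).
#11: not dominated.
#12: not dominated (best memory).

#1, #2, #3, #4, #5, #6, #8, #9, #10, #11, #12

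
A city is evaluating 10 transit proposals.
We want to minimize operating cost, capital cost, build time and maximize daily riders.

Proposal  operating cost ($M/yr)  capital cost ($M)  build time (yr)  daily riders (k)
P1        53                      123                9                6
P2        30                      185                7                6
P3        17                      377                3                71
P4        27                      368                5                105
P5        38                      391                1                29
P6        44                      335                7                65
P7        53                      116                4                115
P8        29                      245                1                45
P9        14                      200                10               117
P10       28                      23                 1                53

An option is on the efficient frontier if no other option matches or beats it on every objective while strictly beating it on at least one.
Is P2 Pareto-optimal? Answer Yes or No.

P10 vs P2: operating cost 28≤30, capital cost 23≤185, build time 1≤7, daily riders 53≥6 — P10 is at least as good on every objective and strictly better on at least one, so P10 dominates P2.

No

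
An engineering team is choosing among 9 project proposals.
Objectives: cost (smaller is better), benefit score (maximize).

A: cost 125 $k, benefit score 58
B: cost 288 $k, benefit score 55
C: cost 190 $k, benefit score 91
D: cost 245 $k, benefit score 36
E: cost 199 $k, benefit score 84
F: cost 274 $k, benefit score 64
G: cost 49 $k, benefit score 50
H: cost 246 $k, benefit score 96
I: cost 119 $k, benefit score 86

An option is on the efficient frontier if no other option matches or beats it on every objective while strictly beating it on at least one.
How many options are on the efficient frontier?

A: dominated by I (cost 119≤125, benefit score 86≥58).
B: dominated by A (cost 125≤288, benefit score 58≥55).
C: not dominated.
D: dominated by A (cost 125≤245, benefit score 58≥36).
E: dominated by C (cost 190≤199, benefit score 91≥84).
F: dominated by C (cost 190≤274, benefit score 91≥64).
G: not dominated (best cost).
H: not dominated (best benefit score).
I: not dominated.
Pareto-optimal: C, G, H, I → 4.

4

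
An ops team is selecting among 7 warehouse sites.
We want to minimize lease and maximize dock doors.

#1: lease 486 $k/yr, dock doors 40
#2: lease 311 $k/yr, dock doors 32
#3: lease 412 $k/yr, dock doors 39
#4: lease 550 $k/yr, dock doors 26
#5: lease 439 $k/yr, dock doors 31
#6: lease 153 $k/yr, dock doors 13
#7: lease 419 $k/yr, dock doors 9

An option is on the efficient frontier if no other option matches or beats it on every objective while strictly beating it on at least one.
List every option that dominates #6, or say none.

none

#1: worse on lease (486 vs 153).
#2: worse on lease (311 vs 153).
#3: worse on lease (412 vs 153).
#4: worse on lease (550 vs 153).
#5: worse on lease (439 vs 153).
#7: worse on lease (419 vs 153).
No option dominates #6.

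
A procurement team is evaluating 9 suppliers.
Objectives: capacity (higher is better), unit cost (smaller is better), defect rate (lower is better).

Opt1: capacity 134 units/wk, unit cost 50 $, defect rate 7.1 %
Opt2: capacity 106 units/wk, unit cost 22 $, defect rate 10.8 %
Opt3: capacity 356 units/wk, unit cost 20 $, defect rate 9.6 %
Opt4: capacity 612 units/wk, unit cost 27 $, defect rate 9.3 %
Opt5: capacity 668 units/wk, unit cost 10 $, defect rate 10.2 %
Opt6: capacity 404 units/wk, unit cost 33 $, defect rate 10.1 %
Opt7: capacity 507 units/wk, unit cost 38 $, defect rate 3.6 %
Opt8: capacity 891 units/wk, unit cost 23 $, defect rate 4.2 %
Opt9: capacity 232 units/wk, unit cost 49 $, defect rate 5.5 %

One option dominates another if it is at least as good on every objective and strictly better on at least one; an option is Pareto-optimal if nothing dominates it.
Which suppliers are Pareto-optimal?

Opt3, Opt5, Opt7, Opt8

Opt1: dominated by Opt7 (capacity 507≥134, unit cost 38≤50, defect rate 3.6≤7.1).
Opt2: dominated by Opt3 (capacity 356≥106, unit cost 20≤22, defect rate 9.6≤10.8).
Opt3: not dominated.
Opt4: dominated by Opt8 (capacity 891≥612, unit cost 23≤27, defect rate 4.2≤9.3).
Opt5: not dominated (best unit cost).
Opt6: dominated by Opt4 (capacity 612≥404, unit cost 27≤33, defect rate 9.3≤10.1).
Opt7: not dominated (best defect rate).
Opt8: not dominated (best capacity).
Opt9: dominated by Opt7 (capacity 507≥232, unit cost 38≤49, defect rate 3.6≤5.5).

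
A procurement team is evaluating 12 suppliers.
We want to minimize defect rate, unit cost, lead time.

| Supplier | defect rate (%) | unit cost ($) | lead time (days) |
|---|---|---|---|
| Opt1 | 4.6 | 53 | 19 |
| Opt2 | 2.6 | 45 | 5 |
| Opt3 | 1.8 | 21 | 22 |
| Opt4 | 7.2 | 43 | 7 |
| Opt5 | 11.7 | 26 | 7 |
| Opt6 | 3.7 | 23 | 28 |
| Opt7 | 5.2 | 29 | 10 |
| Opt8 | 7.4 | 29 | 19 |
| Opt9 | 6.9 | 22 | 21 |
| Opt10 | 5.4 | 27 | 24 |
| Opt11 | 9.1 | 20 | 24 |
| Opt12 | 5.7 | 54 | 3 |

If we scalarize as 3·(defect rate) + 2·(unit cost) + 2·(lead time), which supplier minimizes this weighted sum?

Opt3

Opt1: 3·4.6 + 2·53 + 2·19 = 157.8
Opt2: 3·2.6 + 2·45 + 2·5 = 107.8
Opt3: 3·1.8 + 2·21 + 2·22 = 91.4
Opt4: 3·7.2 + 2·43 + 2·7 = 121.6
Opt5: 3·11.7 + 2·26 + 2·7 = 101.1
Opt6: 3·3.7 + 2·23 + 2·28 = 113.1
Opt7: 3·5.2 + 2·29 + 2·10 = 93.6
Opt8: 3·7.4 + 2·29 + 2·19 = 118.2
Opt9: 3·6.9 + 2·22 + 2·21 = 106.7
Opt10: 3·5.4 + 2·27 + 2·24 = 118.2
Opt11: 3·9.1 + 2·20 + 2·24 = 115.3
Opt12: 3·5.7 + 2·54 + 2·3 = 131.1
Lowest: Opt3 at 91.4.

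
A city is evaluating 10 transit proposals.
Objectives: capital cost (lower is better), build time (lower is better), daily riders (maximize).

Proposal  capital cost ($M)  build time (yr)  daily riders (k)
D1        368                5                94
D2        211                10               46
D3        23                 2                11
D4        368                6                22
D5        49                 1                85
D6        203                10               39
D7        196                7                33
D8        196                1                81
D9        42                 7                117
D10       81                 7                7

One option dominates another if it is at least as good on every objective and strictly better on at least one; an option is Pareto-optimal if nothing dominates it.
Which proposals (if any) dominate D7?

D5: capital cost 49≤196, build time 1≤7, daily riders 85≥33 — dominates D7.
D8: capital cost 196≤196, build time 1≤7, daily riders 81≥33 — dominates D7.
D9: capital cost 42≤196, build time 7≤7, daily riders 117≥33 — dominates D7.
Others (D1, D2, D3, D4, D6, D10) are each worse than D7 on at least one objective.

D5, D8, D9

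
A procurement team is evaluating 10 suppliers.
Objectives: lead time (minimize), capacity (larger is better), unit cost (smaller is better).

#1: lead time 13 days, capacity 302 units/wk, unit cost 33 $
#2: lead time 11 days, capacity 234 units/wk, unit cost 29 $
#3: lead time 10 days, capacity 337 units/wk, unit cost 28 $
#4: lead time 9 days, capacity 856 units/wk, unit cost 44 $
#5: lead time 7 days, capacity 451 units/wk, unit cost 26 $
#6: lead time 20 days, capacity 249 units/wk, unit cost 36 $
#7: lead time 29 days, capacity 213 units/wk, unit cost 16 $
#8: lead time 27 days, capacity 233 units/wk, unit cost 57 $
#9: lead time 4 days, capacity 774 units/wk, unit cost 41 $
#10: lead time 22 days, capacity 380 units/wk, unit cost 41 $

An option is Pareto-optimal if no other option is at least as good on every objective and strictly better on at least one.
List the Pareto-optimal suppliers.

#1: dominated by #3 (lead time 10≤13, capacity 337≥302, unit cost 28≤33).
#2: dominated by #3 (lead time 10≤11, capacity 337≥234, unit cost 28≤29).
#3: dominated by #5 (lead time 7≤10, capacity 451≥337, unit cost 26≤28).
#4: not dominated (best capacity).
#5: not dominated.
#6: dominated by #1 (lead time 13≤20, capacity 302≥249, unit cost 33≤36).
#7: not dominated (best unit cost).
#8: dominated by #1 (lead time 13≤27, capacity 302≥233, unit cost 33≤57).
#9: not dominated (best lead time).
#10: dominated by #5 (lead time 7≤22, capacity 451≥380, unit cost 26≤41).

#4, #5, #7, #9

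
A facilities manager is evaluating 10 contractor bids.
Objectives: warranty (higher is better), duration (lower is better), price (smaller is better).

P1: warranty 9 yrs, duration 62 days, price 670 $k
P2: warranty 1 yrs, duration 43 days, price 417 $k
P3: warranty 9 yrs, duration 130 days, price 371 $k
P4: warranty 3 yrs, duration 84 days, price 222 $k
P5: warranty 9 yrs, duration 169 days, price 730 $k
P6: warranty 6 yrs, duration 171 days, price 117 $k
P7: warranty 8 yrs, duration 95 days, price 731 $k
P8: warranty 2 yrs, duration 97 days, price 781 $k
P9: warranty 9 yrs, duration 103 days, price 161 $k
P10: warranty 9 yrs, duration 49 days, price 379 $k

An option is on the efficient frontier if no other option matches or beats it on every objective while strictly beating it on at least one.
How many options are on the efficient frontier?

P1: dominated by P10 (warranty 9≥9, duration 49≤62, price 379≤670).
P2: not dominated (best duration).
P3: dominated by P9 (warranty 9≥9, duration 103≤130, price 161≤371).
P4: not dominated.
P5: dominated by P1 (warranty 9≥9, duration 62≤169, price 670≤730).
P6: not dominated (best price).
P7: dominated by P1 (warranty 9≥8, duration 62≤95, price 670≤731).
P8: dominated by P1 (warranty 9≥2, duration 62≤97, price 670≤781).
P9: not dominated.
P10: not dominated.
Pareto-optimal: P2, P4, P6, P9, P10 → 5.

5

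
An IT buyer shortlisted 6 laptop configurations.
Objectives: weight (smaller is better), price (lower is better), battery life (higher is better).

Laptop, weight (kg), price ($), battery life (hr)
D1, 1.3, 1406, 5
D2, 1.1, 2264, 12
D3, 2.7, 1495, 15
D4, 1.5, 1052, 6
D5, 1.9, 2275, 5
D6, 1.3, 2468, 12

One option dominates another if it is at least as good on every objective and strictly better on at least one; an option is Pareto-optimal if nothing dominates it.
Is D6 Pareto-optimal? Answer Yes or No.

No

D2 vs D6: weight 1.1≤1.3, price 2264≤2468, battery life 12≥12 — D2 is at least as good on every objective and strictly better on at least one, so D2 dominates D6.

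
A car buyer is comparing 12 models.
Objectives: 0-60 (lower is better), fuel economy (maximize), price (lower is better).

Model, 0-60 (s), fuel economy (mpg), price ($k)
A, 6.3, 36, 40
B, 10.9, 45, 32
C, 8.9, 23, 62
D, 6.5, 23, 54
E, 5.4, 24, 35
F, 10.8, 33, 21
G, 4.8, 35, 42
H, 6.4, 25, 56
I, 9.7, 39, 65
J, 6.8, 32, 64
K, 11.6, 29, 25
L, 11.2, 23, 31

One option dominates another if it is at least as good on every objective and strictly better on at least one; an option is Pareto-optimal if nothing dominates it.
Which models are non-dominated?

A: not dominated.
B: not dominated (best fuel economy).
C: dominated by A (0-60 6.3≤8.9, fuel economy 36≥23, price 40≤62).
D: dominated by A (0-60 6.3≤6.5, fuel economy 36≥23, price 40≤54).
E: not dominated.
F: not dominated (best price).
G: not dominated (best 0-60).
H: dominated by A (0-60 6.3≤6.4, fuel economy 36≥25, price 40≤56).
I: not dominated.
J: dominated by A (0-60 6.3≤6.8, fuel economy 36≥32, price 40≤64).
K: dominated by F (0-60 10.8≤11.6, fuel economy 33≥29, price 21≤25).
L: dominated by F (0-60 10.8≤11.2, fuel economy 33≥23, price 21≤31).

A, B, E, F, G, I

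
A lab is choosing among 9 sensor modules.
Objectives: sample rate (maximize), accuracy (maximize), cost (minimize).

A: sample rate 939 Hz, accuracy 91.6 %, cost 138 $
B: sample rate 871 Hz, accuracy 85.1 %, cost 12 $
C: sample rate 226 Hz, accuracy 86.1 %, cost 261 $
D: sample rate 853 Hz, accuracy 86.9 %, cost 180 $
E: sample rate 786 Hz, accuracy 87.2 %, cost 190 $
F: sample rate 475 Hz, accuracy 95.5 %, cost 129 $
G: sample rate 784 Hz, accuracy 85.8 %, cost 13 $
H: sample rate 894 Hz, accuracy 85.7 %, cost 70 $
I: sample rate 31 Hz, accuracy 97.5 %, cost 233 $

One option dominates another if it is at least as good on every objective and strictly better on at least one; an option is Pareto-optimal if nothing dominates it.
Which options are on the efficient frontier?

A, B, F, G, H, I

A: not dominated (best sample rate).
B: not dominated (best cost).
C: dominated by A (sample rate 939≥226, accuracy 91.6≥86.1, cost 138≤261).
D: dominated by A (sample rate 939≥853, accuracy 91.6≥86.9, cost 138≤180).
E: dominated by A (sample rate 939≥786, accuracy 91.6≥87.2, cost 138≤190).
F: not dominated.
G: not dominated.
H: not dominated.
I: not dominated (best accuracy).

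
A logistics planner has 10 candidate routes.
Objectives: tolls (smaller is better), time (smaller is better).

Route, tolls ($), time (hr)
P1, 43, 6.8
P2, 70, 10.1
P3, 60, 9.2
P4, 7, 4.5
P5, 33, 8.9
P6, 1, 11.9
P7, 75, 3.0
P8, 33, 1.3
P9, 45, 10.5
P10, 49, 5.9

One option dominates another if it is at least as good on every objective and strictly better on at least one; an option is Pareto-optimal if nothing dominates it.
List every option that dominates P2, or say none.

P1: tolls 43≤70, time 6.8≤10.1 — dominates P2.
P3: tolls 60≤70, time 9.2≤10.1 — dominates P2.
P4: tolls 7≤70, time 4.5≤10.1 — dominates P2.
P5: tolls 33≤70, time 8.9≤10.1 — dominates P2.
P8: tolls 33≤70, time 1.3≤10.1 — dominates P2.
P10: tolls 49≤70, time 5.9≤10.1 — dominates P2.
Others (P6, P7, P9) are each worse than P2 on at least one objective.

P1, P3, P4, P5, P8, P10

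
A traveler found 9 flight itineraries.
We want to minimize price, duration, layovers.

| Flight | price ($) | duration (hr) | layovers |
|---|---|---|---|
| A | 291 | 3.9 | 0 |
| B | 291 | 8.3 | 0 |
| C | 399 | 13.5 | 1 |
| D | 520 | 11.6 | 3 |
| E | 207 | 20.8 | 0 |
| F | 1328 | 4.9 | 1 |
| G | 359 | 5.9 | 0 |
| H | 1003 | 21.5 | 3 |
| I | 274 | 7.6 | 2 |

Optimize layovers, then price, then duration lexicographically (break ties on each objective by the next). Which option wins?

E

First minimize layovers: best is 0, kept {A, B, E, G}.
Then minimize price: best is 207, kept {E}.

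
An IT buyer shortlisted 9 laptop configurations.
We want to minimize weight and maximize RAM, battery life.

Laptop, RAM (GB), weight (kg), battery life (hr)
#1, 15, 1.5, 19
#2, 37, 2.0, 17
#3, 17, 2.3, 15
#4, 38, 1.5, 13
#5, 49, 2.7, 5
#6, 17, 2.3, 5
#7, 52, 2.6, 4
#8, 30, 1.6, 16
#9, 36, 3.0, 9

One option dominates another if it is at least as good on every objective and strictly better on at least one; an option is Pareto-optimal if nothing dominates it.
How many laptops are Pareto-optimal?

#1: not dominated (best battery life).
#2: not dominated.
#3: dominated by #2 (RAM 37≥17, weight 2.0≤2.3, battery life 17≥15).
#4: not dominated.
#5: not dominated.
#6: dominated by #2 (RAM 37≥17, weight 2.0≤2.3, battery life 17≥5).
#7: not dominated (best RAM).
#8: not dominated.
#9: dominated by #2 (RAM 37≥36, weight 2.0≤3.0, battery life 17≥9).
Pareto-optimal: #1, #2, #4, #5, #7, #8 → 6.

6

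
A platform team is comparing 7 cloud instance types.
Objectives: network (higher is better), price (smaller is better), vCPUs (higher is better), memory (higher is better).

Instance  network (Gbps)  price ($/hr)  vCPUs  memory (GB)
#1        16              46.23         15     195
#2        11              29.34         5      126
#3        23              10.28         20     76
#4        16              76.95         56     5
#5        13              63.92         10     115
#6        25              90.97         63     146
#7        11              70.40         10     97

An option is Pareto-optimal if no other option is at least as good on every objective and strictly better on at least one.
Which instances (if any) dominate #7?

#1: network 16≥11, price 46.23≤70.40, vCPUs 15≥10, memory 195≥97 — dominates #7.
#5: network 13≥11, price 63.92≤70.40, vCPUs 10≥10, memory 115≥97 — dominates #7.
Others (#2, #3, #4, #6) are each worse than #7 on at least one objective.

#1, #5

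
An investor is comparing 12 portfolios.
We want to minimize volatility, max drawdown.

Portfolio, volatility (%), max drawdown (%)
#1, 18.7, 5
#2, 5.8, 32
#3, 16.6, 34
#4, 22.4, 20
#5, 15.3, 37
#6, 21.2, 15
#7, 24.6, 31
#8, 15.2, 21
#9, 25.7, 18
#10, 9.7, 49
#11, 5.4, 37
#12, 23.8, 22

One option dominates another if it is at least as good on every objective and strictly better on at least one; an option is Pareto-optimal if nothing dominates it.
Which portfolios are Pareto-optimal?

#1: not dominated (best max drawdown).
#2: not dominated.
#3: dominated by #2 (volatility 5.8≤16.6, max drawdown 32≤34).
#4: dominated by #1 (volatility 18.7≤22.4, max drawdown 5≤20).
#5: dominated by #2 (volatility 5.8≤15.3, max drawdown 32≤37).
#6: dominated by #1 (volatility 18.7≤21.2, max drawdown 5≤15).
#7: dominated by #1 (volatility 18.7≤24.6, max drawdown 5≤31).
#8: not dominated.
#9: dominated by #1 (volatility 18.7≤25.7, max drawdown 5≤18).
#10: dominated by #2 (volatility 5.8≤9.7, max drawdown 32≤49).
#11: not dominated (best volatility).
#12: dominated by #1 (volatility 18.7≤23.8, max drawdown 5≤22).

#1, #2, #8, #11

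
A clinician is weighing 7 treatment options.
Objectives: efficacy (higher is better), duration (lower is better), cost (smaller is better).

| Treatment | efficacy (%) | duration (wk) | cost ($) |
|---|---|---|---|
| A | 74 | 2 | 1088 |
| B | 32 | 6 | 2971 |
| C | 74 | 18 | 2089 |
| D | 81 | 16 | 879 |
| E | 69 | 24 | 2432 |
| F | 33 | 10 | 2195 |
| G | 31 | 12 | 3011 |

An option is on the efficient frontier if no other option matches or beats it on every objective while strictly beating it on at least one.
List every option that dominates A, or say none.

B: worse on efficacy (32 vs 74).
C: worse on duration (18 vs 2).
D: worse on duration (16 vs 2).
E: worse on efficacy (69 vs 74).
F: worse on efficacy (33 vs 74).
G: worse on efficacy (31 vs 74).
No option dominates A.

none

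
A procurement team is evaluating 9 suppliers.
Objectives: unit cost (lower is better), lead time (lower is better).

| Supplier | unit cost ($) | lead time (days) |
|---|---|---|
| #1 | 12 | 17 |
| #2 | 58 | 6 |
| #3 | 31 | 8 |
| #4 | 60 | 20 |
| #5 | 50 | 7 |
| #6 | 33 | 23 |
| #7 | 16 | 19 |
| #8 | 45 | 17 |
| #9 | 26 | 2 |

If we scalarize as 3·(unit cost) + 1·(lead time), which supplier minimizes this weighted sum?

#1: 3·12 + 1·17 = 53
#2: 3·58 + 1·6 = 180
#3: 3·31 + 1·8 = 101
#4: 3·60 + 1·20 = 200
#5: 3·50 + 1·7 = 157
#6: 3·33 + 1·23 = 122
#7: 3·16 + 1·19 = 67
#8: 3·45 + 1·17 = 152
#9: 3·26 + 1·2 = 80
Lowest: #1 at 53.

#1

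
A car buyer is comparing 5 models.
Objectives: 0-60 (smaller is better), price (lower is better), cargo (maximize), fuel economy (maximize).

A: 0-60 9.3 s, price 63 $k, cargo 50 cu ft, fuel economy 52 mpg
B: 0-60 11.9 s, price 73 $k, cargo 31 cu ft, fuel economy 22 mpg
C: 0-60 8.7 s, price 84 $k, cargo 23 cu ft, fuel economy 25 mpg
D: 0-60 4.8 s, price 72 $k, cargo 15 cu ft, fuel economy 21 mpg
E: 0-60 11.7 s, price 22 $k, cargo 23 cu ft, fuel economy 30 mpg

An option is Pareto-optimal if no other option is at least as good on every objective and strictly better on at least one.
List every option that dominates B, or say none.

A

A: 0-60 9.3≤11.9, price 63≤73, cargo 50≥31, fuel economy 52≥22 — dominates B.
Others (C, D, E) are each worse than B on at least one objective.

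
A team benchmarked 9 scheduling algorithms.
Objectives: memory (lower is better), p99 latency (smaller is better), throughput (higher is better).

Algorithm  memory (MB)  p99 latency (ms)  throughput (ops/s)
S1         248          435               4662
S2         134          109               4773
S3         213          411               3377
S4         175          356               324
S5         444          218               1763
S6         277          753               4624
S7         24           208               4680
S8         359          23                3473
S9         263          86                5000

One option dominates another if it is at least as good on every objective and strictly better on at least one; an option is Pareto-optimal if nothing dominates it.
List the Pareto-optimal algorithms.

S1: dominated by S2 (memory 134≤248, p99 latency 109≤435, throughput 4773≥4662).
S2: not dominated.
S3: dominated by S2 (memory 134≤213, p99 latency 109≤411, throughput 4773≥3377).
S4: dominated by S2 (memory 134≤175, p99 latency 109≤356, throughput 4773≥324).
S5: dominated by S2 (memory 134≤444, p99 latency 109≤218, throughput 4773≥1763).
S6: dominated by S1 (memory 248≤277, p99 latency 435≤753, throughput 4662≥4624).
S7: not dominated (best memory).
S8: not dominated (best p99 latency).
S9: not dominated (best throughput).

S2, S7, S8, S9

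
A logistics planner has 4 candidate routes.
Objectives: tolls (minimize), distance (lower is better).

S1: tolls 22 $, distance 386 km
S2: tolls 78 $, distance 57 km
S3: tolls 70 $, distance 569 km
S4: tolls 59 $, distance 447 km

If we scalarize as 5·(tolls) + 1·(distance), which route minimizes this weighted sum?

S1: 5·22 + 1·386 = 496
S2: 5·78 + 1·57 = 447
S3: 5·70 + 1·569 = 919
S4: 5·59 + 1·447 = 742
Lowest: S2 at 447.

S2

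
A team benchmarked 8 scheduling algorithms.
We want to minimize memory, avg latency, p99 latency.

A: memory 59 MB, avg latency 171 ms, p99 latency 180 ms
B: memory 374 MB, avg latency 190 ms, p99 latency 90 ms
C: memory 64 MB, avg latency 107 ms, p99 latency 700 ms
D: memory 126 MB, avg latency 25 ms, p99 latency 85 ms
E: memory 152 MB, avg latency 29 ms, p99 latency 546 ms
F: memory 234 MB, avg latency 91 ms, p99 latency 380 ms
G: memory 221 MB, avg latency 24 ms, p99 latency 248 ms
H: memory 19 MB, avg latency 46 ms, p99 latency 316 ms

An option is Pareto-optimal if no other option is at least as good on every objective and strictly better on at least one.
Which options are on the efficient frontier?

A, D, G, H

A: not dominated.
B: dominated by D (memory 126≤374, avg latency 25≤190, p99 latency 85≤90).
C: dominated by H (memory 19≤64, avg latency 46≤107, p99 latency 316≤700).
D: not dominated (best p99 latency).
E: dominated by D (memory 126≤152, avg latency 25≤29, p99 latency 85≤546).
F: dominated by D (memory 126≤234, avg latency 25≤91, p99 latency 85≤380).
G: not dominated (best avg latency).
H: not dominated (best memory).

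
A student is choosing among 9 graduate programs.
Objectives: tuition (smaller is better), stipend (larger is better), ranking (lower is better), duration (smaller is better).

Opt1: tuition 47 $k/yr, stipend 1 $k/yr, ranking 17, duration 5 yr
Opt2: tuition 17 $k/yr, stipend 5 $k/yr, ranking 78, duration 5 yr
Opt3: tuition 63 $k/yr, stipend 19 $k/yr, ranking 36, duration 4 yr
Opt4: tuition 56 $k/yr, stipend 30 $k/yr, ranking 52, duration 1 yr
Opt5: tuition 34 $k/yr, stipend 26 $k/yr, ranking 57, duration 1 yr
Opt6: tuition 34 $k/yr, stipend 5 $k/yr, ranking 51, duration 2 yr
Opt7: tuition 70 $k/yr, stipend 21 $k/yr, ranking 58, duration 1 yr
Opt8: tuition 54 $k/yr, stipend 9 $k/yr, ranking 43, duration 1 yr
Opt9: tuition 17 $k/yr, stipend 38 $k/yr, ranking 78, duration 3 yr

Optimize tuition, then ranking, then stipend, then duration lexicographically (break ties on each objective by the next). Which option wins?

First minimize tuition: best is 17, kept {Opt2, Opt9}.
Then minimize ranking: best is 78, kept {Opt2, Opt9}.
Then maximize stipend: best is 38, kept {Opt9}.

Opt9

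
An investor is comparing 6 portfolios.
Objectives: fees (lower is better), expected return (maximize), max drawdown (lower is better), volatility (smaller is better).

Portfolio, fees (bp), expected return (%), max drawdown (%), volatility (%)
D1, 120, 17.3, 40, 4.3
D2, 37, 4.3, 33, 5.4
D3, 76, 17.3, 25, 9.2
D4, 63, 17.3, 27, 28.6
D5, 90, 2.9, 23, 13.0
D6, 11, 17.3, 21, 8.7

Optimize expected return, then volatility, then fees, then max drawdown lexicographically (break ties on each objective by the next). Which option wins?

First maximize expected return: best is 17.3, kept {D1, D3, D4, D6}.
Then minimize volatility: best is 4.3, kept {D1}.

D1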